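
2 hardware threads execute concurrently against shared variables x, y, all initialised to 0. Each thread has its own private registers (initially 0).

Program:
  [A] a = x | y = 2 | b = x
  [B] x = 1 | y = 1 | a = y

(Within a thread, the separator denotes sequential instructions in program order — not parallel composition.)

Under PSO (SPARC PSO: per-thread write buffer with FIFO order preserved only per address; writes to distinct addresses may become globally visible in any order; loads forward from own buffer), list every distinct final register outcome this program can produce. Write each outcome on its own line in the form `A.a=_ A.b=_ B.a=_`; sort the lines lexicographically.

A.a=0 A.b=0 B.a=1
A.a=0 A.b=0 B.a=2
A.a=0 A.b=1 B.a=1
A.a=0 A.b=1 B.a=2
A.a=1 A.b=1 B.a=1
A.a=1 A.b=1 B.a=2

outcome vector order: (A.a,A.b,B.a)
|PSO outcomes| = 6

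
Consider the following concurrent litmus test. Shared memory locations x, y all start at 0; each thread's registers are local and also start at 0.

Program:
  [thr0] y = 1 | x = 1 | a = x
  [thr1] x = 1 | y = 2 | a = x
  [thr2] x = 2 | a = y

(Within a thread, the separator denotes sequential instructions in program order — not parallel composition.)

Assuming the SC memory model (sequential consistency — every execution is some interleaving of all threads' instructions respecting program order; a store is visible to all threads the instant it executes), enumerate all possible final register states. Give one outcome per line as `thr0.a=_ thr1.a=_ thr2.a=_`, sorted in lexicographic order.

thr0.a=1 thr1.a=1 thr2.a=0
thr0.a=1 thr1.a=1 thr2.a=1
thr0.a=1 thr1.a=1 thr2.a=2
thr0.a=1 thr1.a=2 thr2.a=0
thr0.a=1 thr1.a=2 thr2.a=1
thr0.a=1 thr1.a=2 thr2.a=2
thr0.a=2 thr1.a=1 thr2.a=1
thr0.a=2 thr1.a=1 thr2.a=2
thr0.a=2 thr1.a=2 thr2.a=1
thr0.a=2 thr1.a=2 thr2.a=2

outcome vector order: (thr0.a,thr1.a,thr2.a)
|SC outcomes| = 10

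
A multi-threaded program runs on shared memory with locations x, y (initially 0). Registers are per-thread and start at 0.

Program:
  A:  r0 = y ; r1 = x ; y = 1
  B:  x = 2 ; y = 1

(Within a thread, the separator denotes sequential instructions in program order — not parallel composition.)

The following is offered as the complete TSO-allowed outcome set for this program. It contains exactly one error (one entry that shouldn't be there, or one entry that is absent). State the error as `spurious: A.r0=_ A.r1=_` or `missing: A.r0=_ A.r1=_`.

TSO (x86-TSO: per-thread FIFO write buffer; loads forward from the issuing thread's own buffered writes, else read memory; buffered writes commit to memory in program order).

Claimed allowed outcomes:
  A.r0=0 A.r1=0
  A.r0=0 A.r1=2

missing: A.r0=1 A.r1=2

outcome vector order: (A.r0,A.r1)
TSO (3): 0/0 0/2 1/2
TSO∖claimed = {1/2}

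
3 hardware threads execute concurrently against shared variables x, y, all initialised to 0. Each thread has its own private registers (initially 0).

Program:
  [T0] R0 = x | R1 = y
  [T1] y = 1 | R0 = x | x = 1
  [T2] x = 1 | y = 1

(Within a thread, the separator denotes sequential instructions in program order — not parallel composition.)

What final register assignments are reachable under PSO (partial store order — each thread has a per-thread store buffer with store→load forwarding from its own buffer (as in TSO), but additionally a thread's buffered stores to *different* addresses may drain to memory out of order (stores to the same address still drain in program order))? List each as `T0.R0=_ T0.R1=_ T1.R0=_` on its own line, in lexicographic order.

outcome vector order: (T0.R0,T0.R1,T1.R0)
|PSO outcomes| = 8

T0.R0=0 T0.R1=0 T1.R0=0
T0.R0=0 T0.R1=0 T1.R0=1
T0.R0=0 T0.R1=1 T1.R0=0
T0.R0=0 T0.R1=1 T1.R0=1
T0.R0=1 T0.R1=0 T1.R0=0
T0.R0=1 T0.R1=0 T1.R0=1
T0.R0=1 T0.R1=1 T1.R0=0
T0.R0=1 T0.R1=1 T1.R0=1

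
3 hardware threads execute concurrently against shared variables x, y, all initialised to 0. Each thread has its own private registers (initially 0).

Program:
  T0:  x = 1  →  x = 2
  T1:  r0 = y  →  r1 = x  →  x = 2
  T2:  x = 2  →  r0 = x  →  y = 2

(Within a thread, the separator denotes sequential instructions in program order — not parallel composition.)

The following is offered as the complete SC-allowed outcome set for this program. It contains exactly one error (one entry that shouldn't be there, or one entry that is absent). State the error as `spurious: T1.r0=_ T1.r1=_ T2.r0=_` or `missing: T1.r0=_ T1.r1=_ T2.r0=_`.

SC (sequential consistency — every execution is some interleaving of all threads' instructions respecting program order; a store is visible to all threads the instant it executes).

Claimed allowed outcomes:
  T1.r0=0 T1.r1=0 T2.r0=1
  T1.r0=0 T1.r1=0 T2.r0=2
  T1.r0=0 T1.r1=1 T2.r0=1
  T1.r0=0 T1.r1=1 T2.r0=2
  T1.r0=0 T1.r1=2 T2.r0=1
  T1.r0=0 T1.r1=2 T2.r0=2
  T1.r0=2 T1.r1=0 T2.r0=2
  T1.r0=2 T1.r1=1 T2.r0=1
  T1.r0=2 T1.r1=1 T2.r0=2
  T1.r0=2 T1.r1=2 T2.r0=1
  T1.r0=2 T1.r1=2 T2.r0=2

spurious: T1.r0=2 T1.r1=0 T2.r0=2

outcome vector order: (T1.r0,T1.r1,T2.r0)
under SC → (0,0,1); (0,0,2); (0,1,1); (0,1,2); (0,2,1); (0,2,2); (2,1,1); (2,1,2); (2,2,1); (2,2,2)
claimed∖SC = {(2,0,2)}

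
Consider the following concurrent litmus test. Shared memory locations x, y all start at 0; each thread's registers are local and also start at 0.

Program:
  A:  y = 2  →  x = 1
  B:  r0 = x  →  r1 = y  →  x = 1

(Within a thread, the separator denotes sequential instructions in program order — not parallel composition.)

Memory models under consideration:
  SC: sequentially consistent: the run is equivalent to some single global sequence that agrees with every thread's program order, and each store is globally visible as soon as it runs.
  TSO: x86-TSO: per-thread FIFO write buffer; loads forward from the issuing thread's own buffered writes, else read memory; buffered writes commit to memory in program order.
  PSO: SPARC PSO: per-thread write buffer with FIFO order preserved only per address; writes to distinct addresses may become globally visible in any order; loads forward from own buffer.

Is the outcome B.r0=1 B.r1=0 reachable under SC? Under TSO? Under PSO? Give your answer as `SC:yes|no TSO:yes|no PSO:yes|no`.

SC:no TSO:no PSO:yes

outcome vector order: (B.r0,B.r1)
[SC] allowed = {(0,0); (0,2); (1,2)}
[TSO] allowed = {(0,0); (0,2); (1,2)}
[PSO] allowed = {(0,0); (0,2); (1,0); (1,2)}
target (1,0) ∈ {PSO}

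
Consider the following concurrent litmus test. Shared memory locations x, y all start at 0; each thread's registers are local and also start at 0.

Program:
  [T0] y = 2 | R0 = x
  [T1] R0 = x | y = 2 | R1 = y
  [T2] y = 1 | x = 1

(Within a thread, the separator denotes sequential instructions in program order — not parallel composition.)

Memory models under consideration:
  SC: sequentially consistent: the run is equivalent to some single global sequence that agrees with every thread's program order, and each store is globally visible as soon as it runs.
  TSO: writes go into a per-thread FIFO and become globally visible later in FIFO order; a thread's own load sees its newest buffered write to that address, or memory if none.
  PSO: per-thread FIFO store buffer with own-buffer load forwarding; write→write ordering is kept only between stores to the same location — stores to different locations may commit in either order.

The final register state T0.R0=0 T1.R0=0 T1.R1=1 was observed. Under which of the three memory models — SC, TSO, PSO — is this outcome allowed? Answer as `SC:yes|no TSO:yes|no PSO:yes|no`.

SC:yes TSO:yes PSO:yes

outcome vector order: (T0.R0,T1.R0,T1.R1)
SC: 6 outcomes — {0/0/1, 0/0/2, 0/1/2, 1/0/1, 1/0/2, 1/1/2}
TSO: 6 outcomes — {0/0/1, 0/0/2, 0/1/2, 1/0/1, 1/0/2, 1/1/2}
PSO: 8 outcomes — {0/0/1, 0/0/2, 0/1/1, 0/1/2, 1/0/1, 1/0/2, 1/1/1, 1/1/2}
target 0/0/1 ∈ {SC,TSO,PSO}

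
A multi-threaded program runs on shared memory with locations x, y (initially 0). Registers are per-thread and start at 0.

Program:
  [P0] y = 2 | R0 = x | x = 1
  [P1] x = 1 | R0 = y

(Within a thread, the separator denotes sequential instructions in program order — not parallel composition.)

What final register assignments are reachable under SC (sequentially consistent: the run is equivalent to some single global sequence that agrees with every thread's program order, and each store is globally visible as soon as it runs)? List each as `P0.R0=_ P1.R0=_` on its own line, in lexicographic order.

outcome vector order: (P0.R0,P1.R0)
|SC outcomes| = 3

P0.R0=0 P1.R0=2
P0.R0=1 P1.R0=0
P0.R0=1 P1.R0=2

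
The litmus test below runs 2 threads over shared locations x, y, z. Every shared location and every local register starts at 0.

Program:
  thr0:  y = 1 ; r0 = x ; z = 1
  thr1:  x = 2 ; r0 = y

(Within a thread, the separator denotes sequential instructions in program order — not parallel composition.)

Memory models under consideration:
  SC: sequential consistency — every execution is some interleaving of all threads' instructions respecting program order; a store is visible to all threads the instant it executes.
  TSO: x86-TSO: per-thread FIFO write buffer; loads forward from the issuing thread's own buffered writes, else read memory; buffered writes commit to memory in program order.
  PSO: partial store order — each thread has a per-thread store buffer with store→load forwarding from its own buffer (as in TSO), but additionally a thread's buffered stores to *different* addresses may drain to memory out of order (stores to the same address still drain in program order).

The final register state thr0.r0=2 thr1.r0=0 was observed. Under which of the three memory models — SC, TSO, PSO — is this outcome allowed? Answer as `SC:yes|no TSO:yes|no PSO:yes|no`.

outcome vector order: (thr0.r0,thr1.r0)
SC: 3 outcomes — {(0,1), (2,0), (2,1)}
TSO: 4 outcomes — {(0,0), (0,1), (2,0), (2,1)}
PSO: 4 outcomes — {(0,0), (0,1), (2,0), (2,1)}
target (2,0) ∈ {SC,TSO,PSO}

SC:yes TSO:yes PSO:yes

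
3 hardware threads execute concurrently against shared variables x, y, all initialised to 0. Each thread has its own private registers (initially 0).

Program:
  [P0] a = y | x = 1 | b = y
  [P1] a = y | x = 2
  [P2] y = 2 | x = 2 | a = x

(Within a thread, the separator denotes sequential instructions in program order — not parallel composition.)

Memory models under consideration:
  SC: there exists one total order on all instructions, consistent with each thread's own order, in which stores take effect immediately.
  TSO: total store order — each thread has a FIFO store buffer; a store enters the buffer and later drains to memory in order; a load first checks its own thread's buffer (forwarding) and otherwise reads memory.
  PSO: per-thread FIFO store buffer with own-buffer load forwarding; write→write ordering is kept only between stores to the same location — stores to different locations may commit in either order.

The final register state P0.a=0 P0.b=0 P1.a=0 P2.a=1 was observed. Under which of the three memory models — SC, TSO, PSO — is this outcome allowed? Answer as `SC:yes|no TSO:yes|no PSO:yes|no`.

SC:no TSO:yes PSO:yes

outcome vector order: (P0.a,P0.b,P1.a,P2.a)
[SC] allowed = {(0,0,0,2); (0,0,2,2); (0,2,0,1); (0,2,0,2); (0,2,2,1); (0,2,2,2); (2,2,0,1); (2,2,0,2); (2,2,2,1); (2,2,2,2)}
[TSO] allowed = {(0,0,0,1); (0,0,0,2); (0,0,2,1); (0,0,2,2); (0,2,0,1); (0,2,0,2); (0,2,2,1); (0,2,2,2); (2,2,0,1); (2,2,0,2); (2,2,2,1); (2,2,2,2)}
[PSO] allowed = {(0,0,0,1); (0,0,0,2); (0,0,2,1); (0,0,2,2); (0,2,0,1); (0,2,0,2); (0,2,2,1); (0,2,2,2); (2,2,0,1); (2,2,0,2); (2,2,2,1); (2,2,2,2)}
target (0,0,0,1) ∈ {TSO,PSO}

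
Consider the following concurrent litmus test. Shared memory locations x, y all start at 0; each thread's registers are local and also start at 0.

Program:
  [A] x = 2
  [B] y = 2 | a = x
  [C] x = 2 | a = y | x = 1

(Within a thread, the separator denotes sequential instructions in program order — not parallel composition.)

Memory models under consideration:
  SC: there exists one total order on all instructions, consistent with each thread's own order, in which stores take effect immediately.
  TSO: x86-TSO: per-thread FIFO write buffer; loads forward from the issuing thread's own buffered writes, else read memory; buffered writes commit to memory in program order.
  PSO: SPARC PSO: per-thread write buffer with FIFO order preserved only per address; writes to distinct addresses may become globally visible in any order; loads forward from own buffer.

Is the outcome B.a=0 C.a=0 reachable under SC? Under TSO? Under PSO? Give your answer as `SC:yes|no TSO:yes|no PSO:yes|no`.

outcome vector order: (B.a,C.a)
SC (5): 02, 10, 12, 20, 22
TSO (6): 00, 02, 10, 12, 20, 22
PSO (6): 00, 02, 10, 12, 20, 22
target 00 ∈ {TSO,PSO}

SC:no TSO:yes PSO:yes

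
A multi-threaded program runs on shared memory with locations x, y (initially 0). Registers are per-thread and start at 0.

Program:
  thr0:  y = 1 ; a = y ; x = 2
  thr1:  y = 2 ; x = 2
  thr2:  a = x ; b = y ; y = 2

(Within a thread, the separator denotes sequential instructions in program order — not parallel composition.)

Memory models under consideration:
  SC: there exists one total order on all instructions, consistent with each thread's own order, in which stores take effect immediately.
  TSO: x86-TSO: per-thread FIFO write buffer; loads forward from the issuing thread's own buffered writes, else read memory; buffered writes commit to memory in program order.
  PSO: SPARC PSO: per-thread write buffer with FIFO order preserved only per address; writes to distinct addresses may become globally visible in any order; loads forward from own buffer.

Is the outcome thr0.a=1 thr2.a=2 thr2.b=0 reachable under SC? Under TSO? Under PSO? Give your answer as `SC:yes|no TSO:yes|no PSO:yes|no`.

outcome vector order: (thr0.a,thr2.a,thr2.b)
under SC → 1/0/0; 1/0/1; 1/0/2; 1/2/1; 1/2/2; 2/0/0; 2/0/1; 2/0/2; 2/2/1; 2/2/2
under TSO → 1/0/0; 1/0/1; 1/0/2; 1/2/1; 1/2/2; 2/0/0; 2/0/1; 2/0/2; 2/2/1; 2/2/2
under PSO → 1/0/0; 1/0/1; 1/0/2; 1/2/0; 1/2/1; 1/2/2; 2/0/0; 2/0/1; 2/0/2; 2/2/0; 2/2/1; 2/2/2
target 1/2/0 ∈ {PSO}

SC:no TSO:no PSO:yes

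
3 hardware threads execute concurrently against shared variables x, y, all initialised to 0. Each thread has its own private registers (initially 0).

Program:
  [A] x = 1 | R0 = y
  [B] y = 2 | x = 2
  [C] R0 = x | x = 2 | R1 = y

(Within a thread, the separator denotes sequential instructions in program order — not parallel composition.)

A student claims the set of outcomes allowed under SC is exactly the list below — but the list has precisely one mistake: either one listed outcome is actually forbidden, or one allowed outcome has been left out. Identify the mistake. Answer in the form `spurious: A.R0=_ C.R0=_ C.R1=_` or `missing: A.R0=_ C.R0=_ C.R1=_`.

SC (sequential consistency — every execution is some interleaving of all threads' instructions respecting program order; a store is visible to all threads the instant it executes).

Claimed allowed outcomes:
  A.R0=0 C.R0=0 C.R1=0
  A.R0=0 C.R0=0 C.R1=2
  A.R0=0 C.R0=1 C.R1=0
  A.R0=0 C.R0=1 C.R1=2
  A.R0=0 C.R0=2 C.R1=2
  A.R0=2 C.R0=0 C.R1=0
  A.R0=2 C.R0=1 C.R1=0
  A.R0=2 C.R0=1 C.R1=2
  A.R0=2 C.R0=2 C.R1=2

missing: A.R0=2 C.R0=0 C.R1=2

outcome vector order: (A.R0,C.R0,C.R1)
SC: 10 outcomes — {0/0/0 0/0/2 0/1/0 0/1/2 0/2/2 2/0/0 2/0/2 2/1/0 2/1/2 2/2/2}
SC∖claimed = {2/0/2}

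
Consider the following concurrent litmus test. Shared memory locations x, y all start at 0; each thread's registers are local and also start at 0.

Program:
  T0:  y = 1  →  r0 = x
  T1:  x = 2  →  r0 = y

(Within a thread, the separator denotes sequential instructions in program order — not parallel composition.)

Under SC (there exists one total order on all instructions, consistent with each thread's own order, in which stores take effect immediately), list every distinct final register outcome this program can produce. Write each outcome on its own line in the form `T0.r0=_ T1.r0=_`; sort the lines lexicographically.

T0.r0=0 T1.r0=1
T0.r0=2 T1.r0=0
T0.r0=2 T1.r0=1

outcome vector order: (T0.r0,T1.r0)
|SC outcomes| = 3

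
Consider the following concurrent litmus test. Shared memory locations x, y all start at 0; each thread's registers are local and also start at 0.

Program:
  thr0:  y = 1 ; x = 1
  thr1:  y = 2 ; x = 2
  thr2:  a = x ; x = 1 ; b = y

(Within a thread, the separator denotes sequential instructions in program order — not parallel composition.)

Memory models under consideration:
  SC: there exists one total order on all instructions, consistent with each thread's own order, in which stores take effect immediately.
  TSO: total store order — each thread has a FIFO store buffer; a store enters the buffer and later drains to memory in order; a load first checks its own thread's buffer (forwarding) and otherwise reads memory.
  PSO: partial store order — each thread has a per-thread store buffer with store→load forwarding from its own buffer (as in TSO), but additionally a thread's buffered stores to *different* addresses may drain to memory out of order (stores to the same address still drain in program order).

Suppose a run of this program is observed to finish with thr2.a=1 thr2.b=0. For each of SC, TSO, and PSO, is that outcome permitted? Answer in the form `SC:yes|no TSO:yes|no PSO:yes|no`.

outcome vector order: (thr2.a,thr2.b)
SC: 7 outcomes — {00, 01, 02, 11, 12, 21, 22}
TSO: 7 outcomes — {00, 01, 02, 11, 12, 21, 22}
PSO: 9 outcomes — {00, 01, 02, 10, 11, 12, 20, 21, 22}
target 10 ∈ {PSO}

SC:no TSO:no PSO:yes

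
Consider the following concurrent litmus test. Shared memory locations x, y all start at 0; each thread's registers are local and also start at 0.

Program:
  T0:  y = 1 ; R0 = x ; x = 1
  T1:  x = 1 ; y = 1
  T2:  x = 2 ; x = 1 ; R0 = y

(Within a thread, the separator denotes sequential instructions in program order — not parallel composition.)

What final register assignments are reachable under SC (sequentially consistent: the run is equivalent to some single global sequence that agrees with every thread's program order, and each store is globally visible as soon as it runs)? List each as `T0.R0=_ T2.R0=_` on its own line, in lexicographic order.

outcome vector order: (T0.R0,T2.R0)
|SC outcomes| = 4

T0.R0=0 T2.R0=1
T0.R0=1 T2.R0=0
T0.R0=1 T2.R0=1
T0.R0=2 T2.R0=1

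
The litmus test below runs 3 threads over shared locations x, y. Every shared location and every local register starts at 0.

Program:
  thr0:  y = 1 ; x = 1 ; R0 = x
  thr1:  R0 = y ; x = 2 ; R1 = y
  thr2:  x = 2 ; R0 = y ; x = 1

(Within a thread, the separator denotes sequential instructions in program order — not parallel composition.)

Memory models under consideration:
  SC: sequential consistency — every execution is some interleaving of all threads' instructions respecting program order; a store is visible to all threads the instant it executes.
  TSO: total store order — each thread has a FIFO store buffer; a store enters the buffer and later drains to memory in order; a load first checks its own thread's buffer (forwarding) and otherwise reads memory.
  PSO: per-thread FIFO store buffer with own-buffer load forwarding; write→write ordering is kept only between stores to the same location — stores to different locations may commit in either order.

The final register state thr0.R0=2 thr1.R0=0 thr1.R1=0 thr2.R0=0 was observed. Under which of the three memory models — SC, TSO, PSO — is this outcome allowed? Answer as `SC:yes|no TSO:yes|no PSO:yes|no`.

SC:no TSO:yes PSO:yes

outcome vector order: (thr0.R0,thr1.R0,thr1.R1,thr2.R0)
under SC → 1000, 1001, 1010, 1011, 1110, 1111, 2001, 2010, 2011, 2110, 2111
under TSO → 1000, 1001, 1010, 1011, 1110, 1111, 2000, 2001, 2010, 2011, 2110, 2111
under PSO → 1000, 1001, 1010, 1011, 1110, 1111, 2000, 2001, 2010, 2011, 2110, 2111
target 2000 ∈ {TSO,PSO}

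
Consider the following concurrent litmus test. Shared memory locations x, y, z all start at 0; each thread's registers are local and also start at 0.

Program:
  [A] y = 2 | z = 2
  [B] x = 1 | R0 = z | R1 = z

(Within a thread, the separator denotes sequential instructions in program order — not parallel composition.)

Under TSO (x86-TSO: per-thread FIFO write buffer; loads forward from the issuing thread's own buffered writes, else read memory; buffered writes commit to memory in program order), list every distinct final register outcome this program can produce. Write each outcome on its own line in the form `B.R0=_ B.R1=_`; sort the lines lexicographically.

B.R0=0 B.R1=0
B.R0=0 B.R1=2
B.R0=2 B.R1=2

outcome vector order: (B.R0,B.R1)
|TSO outcomes| = 3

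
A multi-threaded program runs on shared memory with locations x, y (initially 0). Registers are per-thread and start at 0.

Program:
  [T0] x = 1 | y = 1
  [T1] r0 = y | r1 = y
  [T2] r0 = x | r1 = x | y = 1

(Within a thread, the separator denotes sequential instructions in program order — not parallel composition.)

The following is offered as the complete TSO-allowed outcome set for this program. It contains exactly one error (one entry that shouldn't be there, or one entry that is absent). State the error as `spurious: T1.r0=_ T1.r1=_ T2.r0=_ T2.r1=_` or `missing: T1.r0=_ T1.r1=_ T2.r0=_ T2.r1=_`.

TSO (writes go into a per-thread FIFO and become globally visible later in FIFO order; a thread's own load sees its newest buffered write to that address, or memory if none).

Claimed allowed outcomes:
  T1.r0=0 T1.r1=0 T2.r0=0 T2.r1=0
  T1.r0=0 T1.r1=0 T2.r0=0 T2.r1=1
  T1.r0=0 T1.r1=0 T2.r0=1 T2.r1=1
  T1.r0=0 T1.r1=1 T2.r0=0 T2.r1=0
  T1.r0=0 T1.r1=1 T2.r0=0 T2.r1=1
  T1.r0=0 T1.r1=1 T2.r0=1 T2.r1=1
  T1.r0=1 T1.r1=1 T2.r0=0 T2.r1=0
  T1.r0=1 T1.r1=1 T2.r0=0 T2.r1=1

missing: T1.r0=1 T1.r1=1 T2.r0=1 T2.r1=1

outcome vector order: (T1.r0,T1.r1,T2.r0,T2.r1)
TSO: 9 outcomes — {<0 0 0 0>; <0 0 0 1>; <0 0 1 1>; <0 1 0 0>; <0 1 0 1>; <0 1 1 1>; <1 1 0 0>; <1 1 0 1>; <1 1 1 1>}
TSO∖claimed = {<1 1 1 1>}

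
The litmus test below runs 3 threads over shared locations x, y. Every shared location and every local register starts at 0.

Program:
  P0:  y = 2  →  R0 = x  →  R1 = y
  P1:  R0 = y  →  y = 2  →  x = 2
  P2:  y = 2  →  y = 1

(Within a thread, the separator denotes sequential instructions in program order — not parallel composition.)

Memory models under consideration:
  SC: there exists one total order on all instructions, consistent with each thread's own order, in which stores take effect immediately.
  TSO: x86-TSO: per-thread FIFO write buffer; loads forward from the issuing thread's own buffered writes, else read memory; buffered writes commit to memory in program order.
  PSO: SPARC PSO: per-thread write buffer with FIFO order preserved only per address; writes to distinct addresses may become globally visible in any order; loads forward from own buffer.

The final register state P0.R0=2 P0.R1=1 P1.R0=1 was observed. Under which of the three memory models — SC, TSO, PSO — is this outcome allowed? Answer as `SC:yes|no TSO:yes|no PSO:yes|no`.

SC:no TSO:no PSO:yes

outcome vector order: (P0.R0,P0.R1,P1.R0)
SC: 11 outcomes — {(0,1,0), (0,1,1), (0,1,2), (0,2,0), (0,2,1), (0,2,2), (2,1,0), (2,1,2), (2,2,0), (2,2,1), (2,2,2)}
TSO: 11 outcomes — {(0,1,0), (0,1,1), (0,1,2), (0,2,0), (0,2,1), (0,2,2), (2,1,0), (2,1,2), (2,2,0), (2,2,1), (2,2,2)}
PSO: 12 outcomes — {(0,1,0), (0,1,1), (0,1,2), (0,2,0), (0,2,1), (0,2,2), (2,1,0), (2,1,1), (2,1,2), (2,2,0), (2,2,1), (2,2,2)}
target (2,1,1) ∈ {PSO}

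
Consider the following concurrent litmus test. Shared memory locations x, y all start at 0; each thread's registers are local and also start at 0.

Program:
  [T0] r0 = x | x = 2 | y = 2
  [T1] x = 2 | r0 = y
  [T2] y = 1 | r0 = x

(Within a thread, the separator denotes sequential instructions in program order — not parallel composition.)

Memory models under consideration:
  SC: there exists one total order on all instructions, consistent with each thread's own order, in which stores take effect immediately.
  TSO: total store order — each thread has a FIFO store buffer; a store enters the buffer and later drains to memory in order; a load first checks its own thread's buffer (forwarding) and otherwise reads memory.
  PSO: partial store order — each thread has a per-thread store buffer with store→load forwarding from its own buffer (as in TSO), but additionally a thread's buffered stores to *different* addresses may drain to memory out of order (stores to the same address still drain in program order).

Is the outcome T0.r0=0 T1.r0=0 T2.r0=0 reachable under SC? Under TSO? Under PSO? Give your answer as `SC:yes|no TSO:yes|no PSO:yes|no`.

SC:no TSO:yes PSO:yes

outcome vector order: (T0.r0,T1.r0,T2.r0)
SC (10): 002; 010; 012; 020; 022; 202; 210; 212; 220; 222
TSO (12): 000; 002; 010; 012; 020; 022; 200; 202; 210; 212; 220; 222
PSO (12): 000; 002; 010; 012; 020; 022; 200; 202; 210; 212; 220; 222
target 000 ∈ {TSO,PSO}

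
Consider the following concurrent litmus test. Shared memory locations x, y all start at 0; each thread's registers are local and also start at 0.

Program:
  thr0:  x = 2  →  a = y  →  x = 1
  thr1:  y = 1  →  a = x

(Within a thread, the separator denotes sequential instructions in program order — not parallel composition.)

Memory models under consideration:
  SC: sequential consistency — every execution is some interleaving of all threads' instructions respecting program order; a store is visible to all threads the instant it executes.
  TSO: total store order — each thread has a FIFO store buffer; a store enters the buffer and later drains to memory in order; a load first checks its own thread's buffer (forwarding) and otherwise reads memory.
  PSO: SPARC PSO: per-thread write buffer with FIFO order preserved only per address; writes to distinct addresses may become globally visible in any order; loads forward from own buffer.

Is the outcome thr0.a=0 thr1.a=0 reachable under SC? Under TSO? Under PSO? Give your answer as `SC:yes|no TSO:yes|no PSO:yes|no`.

outcome vector order: (thr0.a,thr1.a)
SC (5): 01; 02; 10; 11; 12
TSO (6): 00; 01; 02; 10; 11; 12
PSO (6): 00; 01; 02; 10; 11; 12
target 00 ∈ {TSO,PSO}

SC:no TSO:yes PSO:yes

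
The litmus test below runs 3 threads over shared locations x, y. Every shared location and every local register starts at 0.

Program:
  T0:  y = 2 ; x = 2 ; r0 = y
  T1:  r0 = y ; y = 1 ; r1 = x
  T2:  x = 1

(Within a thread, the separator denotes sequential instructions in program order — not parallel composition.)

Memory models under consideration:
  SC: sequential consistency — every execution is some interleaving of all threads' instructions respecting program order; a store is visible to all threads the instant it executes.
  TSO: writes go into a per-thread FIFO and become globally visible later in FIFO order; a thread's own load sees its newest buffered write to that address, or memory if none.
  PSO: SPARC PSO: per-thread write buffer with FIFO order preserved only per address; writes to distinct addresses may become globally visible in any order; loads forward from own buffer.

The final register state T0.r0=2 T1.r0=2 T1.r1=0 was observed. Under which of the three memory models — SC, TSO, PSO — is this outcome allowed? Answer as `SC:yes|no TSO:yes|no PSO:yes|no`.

outcome vector order: (T0.r0,T1.r0,T1.r1)
SC: 11 outcomes — {(1,0,0); (1,0,1); (1,0,2); (1,2,0); (1,2,1); (1,2,2); (2,0,0); (2,0,1); (2,0,2); (2,2,1); (2,2,2)}
TSO: 12 outcomes — {(1,0,0); (1,0,1); (1,0,2); (1,2,0); (1,2,1); (1,2,2); (2,0,0); (2,0,1); (2,0,2); (2,2,0); (2,2,1); (2,2,2)}
PSO: 12 outcomes — {(1,0,0); (1,0,1); (1,0,2); (1,2,0); (1,2,1); (1,2,2); (2,0,0); (2,0,1); (2,0,2); (2,2,0); (2,2,1); (2,2,2)}
target (2,2,0) ∈ {TSO,PSO}

SC:no TSO:yes PSO:yes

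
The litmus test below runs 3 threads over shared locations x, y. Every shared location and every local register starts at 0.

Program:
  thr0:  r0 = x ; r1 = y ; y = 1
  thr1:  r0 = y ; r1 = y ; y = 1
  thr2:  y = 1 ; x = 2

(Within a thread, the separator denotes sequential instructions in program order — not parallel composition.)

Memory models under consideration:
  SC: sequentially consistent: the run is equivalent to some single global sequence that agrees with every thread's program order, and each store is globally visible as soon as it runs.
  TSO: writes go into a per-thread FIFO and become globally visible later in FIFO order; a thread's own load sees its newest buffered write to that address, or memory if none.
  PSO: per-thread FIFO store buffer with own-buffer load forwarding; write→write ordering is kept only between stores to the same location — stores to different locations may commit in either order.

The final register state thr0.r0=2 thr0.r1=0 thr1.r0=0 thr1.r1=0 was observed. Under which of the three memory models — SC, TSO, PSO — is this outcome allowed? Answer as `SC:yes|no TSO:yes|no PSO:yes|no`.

outcome vector order: (thr0.r0,thr0.r1,thr1.r0,thr1.r1)
under SC → 0/0/0/0, 0/0/0/1, 0/0/1/1, 0/1/0/0, 0/1/0/1, 0/1/1/1, 2/1/0/0, 2/1/0/1, 2/1/1/1
under TSO → 0/0/0/0, 0/0/0/1, 0/0/1/1, 0/1/0/0, 0/1/0/1, 0/1/1/1, 2/1/0/0, 2/1/0/1, 2/1/1/1
under PSO → 0/0/0/0, 0/0/0/1, 0/0/1/1, 0/1/0/0, 0/1/0/1, 0/1/1/1, 2/0/0/0, 2/0/0/1, 2/0/1/1, 2/1/0/0, 2/1/0/1, 2/1/1/1
target 2/0/0/0 ∈ {PSO}

SC:no TSO:no PSO:yes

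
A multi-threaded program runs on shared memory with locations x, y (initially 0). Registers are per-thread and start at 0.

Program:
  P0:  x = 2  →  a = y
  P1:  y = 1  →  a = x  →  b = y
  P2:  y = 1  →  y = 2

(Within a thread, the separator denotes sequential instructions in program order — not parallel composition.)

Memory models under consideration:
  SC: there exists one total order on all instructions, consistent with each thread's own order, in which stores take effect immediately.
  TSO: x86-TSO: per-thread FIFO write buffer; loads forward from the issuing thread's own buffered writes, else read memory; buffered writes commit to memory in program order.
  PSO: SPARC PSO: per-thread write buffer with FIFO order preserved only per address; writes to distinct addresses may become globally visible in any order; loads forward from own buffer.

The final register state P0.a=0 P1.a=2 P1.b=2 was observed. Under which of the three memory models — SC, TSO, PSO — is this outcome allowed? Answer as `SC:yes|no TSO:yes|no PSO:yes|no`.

outcome vector order: (P0.a,P1.a,P1.b)
SC (10): 0/2/1 0/2/2 1/0/1 1/0/2 1/2/1 1/2/2 2/0/1 2/0/2 2/2/1 2/2/2
TSO (12): 0/0/1 0/0/2 0/2/1 0/2/2 1/0/1 1/0/2 1/2/1 1/2/2 2/0/1 2/0/2 2/2/1 2/2/2
PSO (12): 0/0/1 0/0/2 0/2/1 0/2/2 1/0/1 1/0/2 1/2/1 1/2/2 2/0/1 2/0/2 2/2/1 2/2/2
target 0/2/2 ∈ {SC,TSO,PSO}

SC:yes TSO:yes PSO:yes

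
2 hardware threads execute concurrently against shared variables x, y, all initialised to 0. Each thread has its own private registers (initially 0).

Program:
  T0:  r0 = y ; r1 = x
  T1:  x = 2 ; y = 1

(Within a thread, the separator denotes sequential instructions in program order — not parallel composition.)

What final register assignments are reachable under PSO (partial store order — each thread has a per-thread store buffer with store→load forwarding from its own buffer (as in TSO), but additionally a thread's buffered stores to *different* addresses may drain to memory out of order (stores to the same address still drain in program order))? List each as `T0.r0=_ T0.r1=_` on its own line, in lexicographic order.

outcome vector order: (T0.r0,T0.r1)
|PSO outcomes| = 4

T0.r0=0 T0.r1=0
T0.r0=0 T0.r1=2
T0.r0=1 T0.r1=0
T0.r0=1 T0.r1=2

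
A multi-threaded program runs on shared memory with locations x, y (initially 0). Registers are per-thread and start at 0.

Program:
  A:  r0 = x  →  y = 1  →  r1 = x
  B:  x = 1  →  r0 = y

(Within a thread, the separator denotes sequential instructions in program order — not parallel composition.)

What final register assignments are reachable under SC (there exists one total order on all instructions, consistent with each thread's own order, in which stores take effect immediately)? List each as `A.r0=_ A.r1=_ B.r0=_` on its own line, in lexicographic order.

outcome vector order: (A.r0,A.r1,B.r0)
|SC outcomes| = 5

A.r0=0 A.r1=0 B.r0=1
A.r0=0 A.r1=1 B.r0=0
A.r0=0 A.r1=1 B.r0=1
A.r0=1 A.r1=1 B.r0=0
A.r0=1 A.r1=1 B.r0=1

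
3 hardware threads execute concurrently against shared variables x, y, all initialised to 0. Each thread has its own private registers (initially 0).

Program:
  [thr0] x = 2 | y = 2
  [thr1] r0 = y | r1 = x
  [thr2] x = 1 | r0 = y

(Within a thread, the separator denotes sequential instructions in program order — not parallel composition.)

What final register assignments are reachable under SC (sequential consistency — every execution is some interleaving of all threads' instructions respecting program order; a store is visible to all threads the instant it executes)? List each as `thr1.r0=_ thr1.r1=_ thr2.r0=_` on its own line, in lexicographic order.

outcome vector order: (thr1.r0,thr1.r1,thr2.r0)
|SC outcomes| = 10

thr1.r0=0 thr1.r1=0 thr2.r0=0
thr1.r0=0 thr1.r1=0 thr2.r0=2
thr1.r0=0 thr1.r1=1 thr2.r0=0
thr1.r0=0 thr1.r1=1 thr2.r0=2
thr1.r0=0 thr1.r1=2 thr2.r0=0
thr1.r0=0 thr1.r1=2 thr2.r0=2
thr1.r0=2 thr1.r1=1 thr2.r0=0
thr1.r0=2 thr1.r1=1 thr2.r0=2
thr1.r0=2 thr1.r1=2 thr2.r0=0
thr1.r0=2 thr1.r1=2 thr2.r0=2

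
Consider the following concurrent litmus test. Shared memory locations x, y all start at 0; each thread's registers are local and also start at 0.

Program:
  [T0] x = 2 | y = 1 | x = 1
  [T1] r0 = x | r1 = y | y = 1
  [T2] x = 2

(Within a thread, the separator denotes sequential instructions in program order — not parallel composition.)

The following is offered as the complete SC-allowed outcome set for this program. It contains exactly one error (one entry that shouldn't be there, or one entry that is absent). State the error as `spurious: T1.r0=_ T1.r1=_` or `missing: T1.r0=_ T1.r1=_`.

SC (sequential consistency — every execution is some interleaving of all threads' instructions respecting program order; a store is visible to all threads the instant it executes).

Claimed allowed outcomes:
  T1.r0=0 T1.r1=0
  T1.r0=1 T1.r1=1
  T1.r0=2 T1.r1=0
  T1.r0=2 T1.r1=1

missing: T1.r0=0 T1.r1=1

outcome vector order: (T1.r0,T1.r1)
under SC → 00, 01, 11, 20, 21
SC∖claimed = {01}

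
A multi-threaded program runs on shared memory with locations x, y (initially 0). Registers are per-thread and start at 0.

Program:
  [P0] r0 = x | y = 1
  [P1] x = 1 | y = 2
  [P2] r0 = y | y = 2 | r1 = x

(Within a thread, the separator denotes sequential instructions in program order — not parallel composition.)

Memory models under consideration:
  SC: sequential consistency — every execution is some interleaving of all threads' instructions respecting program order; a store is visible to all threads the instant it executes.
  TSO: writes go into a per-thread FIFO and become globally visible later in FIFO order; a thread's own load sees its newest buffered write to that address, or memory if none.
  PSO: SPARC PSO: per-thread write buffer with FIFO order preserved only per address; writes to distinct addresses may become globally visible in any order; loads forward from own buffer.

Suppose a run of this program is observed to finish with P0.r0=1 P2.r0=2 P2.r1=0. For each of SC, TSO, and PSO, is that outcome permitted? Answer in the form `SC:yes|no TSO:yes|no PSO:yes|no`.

outcome vector order: (P0.r0,P2.r0,P2.r1)
[SC] allowed = {000, 001, 010, 011, 021, 100, 101, 111, 121}
[TSO] allowed = {000, 001, 010, 011, 021, 100, 101, 111, 121}
[PSO] allowed = {000, 001, 010, 011, 020, 021, 100, 101, 111, 120, 121}
target 120 ∈ {PSO}

SC:no TSO:no PSO:yes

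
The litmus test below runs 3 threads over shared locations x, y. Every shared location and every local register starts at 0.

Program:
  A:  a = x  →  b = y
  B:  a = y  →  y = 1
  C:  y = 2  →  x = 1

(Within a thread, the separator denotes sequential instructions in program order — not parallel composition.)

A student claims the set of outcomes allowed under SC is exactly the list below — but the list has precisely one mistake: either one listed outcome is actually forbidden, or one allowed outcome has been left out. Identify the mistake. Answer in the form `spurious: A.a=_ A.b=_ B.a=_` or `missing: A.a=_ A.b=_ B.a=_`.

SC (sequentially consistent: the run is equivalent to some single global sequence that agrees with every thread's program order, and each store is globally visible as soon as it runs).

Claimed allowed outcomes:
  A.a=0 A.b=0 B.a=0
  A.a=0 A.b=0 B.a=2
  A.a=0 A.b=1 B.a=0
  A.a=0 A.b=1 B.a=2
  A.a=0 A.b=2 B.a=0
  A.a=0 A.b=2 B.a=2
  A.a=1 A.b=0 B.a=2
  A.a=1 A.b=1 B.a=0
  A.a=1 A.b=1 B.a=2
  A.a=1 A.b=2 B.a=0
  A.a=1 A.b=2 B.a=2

spurious: A.a=1 A.b=0 B.a=2

outcome vector order: (A.a,A.b,B.a)
SC: 10 outcomes — {0/0/0, 0/0/2, 0/1/0, 0/1/2, 0/2/0, 0/2/2, 1/1/0, 1/1/2, 1/2/0, 1/2/2}
claimed∖SC = {1/0/2}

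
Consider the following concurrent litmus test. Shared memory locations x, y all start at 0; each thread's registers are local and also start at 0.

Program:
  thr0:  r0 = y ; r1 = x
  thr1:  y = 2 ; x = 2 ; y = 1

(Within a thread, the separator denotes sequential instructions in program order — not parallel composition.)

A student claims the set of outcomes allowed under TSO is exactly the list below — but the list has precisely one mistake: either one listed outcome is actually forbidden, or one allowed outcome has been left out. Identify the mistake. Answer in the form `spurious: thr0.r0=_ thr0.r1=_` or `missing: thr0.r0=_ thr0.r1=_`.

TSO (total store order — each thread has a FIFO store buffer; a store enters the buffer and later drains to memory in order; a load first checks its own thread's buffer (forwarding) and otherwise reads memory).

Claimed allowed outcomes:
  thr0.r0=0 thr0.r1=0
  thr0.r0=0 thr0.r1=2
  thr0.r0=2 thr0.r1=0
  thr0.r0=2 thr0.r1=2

missing: thr0.r0=1 thr0.r1=2

outcome vector order: (thr0.r0,thr0.r1)
under TSO → 0/0; 0/2; 1/2; 2/0; 2/2
TSO∖claimed = {1/2}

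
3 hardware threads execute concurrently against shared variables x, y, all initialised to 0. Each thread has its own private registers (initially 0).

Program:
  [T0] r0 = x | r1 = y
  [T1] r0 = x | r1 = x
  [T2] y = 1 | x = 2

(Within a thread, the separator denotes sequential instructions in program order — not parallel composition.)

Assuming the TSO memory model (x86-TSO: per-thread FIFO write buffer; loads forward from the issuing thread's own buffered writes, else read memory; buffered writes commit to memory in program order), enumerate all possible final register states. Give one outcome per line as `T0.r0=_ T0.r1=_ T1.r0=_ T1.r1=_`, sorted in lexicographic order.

T0.r0=0 T0.r1=0 T1.r0=0 T1.r1=0
T0.r0=0 T0.r1=0 T1.r0=0 T1.r1=2
T0.r0=0 T0.r1=0 T1.r0=2 T1.r1=2
T0.r0=0 T0.r1=1 T1.r0=0 T1.r1=0
T0.r0=0 T0.r1=1 T1.r0=0 T1.r1=2
T0.r0=0 T0.r1=1 T1.r0=2 T1.r1=2
T0.r0=2 T0.r1=1 T1.r0=0 T1.r1=0
T0.r0=2 T0.r1=1 T1.r0=0 T1.r1=2
T0.r0=2 T0.r1=1 T1.r0=2 T1.r1=2

outcome vector order: (T0.r0,T0.r1,T1.r0,T1.r1)
|TSO outcomes| = 9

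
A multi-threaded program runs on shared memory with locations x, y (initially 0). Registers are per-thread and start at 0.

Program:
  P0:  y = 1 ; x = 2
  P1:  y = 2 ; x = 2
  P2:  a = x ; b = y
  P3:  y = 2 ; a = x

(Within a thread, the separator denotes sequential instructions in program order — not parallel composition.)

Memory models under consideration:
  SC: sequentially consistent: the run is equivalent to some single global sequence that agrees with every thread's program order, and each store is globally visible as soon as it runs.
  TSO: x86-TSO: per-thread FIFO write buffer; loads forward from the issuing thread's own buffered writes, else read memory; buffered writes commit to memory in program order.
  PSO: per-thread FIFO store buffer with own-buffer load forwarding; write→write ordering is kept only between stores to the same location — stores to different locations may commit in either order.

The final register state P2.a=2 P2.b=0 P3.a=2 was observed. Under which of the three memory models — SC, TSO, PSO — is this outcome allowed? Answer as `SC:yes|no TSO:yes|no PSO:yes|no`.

outcome vector order: (P2.a,P2.b,P3.a)
SC: 10 outcomes — {(0,0,0) (0,0,2) (0,1,0) (0,1,2) (0,2,0) (0,2,2) (2,1,0) (2,1,2) (2,2,0) (2,2,2)}
TSO: 10 outcomes — {(0,0,0) (0,0,2) (0,1,0) (0,1,2) (0,2,0) (0,2,2) (2,1,0) (2,1,2) (2,2,0) (2,2,2)}
PSO: 12 outcomes — {(0,0,0) (0,0,2) (0,1,0) (0,1,2) (0,2,0) (0,2,2) (2,0,0) (2,0,2) (2,1,0) (2,1,2) (2,2,0) (2,2,2)}
target (2,0,2) ∈ {PSO}

SC:no TSO:no PSO:yes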